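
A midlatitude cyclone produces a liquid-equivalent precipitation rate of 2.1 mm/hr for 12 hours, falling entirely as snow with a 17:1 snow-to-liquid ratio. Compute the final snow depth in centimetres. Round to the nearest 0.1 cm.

snow depth ≈ 42.8 cm

Liquid-equivalent depth = 2.1 × 12 = 25.2 mm.
Snow depth = 25.2 mm × 17 = 428.4 mm = 42.8 cm.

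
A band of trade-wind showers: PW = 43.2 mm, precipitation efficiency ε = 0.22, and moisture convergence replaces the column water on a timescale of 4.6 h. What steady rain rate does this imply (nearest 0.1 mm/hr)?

R ≈ 2.1 mm/hr

Each overturning extracts ε × PW = 0.22 × 43.2 = 9.504 mm.
Rate = ε·PW / τ = 9.504 / 4.6 h = 2.1 mm/hr.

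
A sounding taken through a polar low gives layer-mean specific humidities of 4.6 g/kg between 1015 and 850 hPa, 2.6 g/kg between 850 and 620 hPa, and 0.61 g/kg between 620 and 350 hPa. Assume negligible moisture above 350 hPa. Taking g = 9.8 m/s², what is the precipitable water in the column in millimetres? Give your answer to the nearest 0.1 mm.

Precipitable water is the column-integrated vapour mass per unit area: PW = (1/g) Σ q̄ Δp, with q in kg/kg and Δp in Pa (1 kg/m² of water = 1 mm).
Layer 1015–850 hPa: Δp = 165 hPa = 16500 Pa, q̄ = 0.0046 kg/kg → 0.0046 × 16500 / 9.8 = 7.74 mm
Layer 850–620 hPa: Δp = 230 hPa = 23000 Pa, q̄ = 0.0026 kg/kg → 0.0026 × 23000 / 9.8 = 6.10 mm
Layer 620–350 hPa: Δp = 270 hPa = 27000 Pa, q̄ = 0.00061 kg/kg → 0.00061 × 27000 / 9.8 = 1.68 mm
PW = 7.74 + 6.10 + 1.68 = 15.52 ≈ 15.5 mm.

PW ≈ 15.5 mm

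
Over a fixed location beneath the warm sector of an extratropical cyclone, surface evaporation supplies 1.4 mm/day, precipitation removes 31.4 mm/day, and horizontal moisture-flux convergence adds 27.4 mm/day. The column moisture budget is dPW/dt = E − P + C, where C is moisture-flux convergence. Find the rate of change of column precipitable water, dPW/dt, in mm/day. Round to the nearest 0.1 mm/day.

dPW/dt = E − P + C = 1.4 − 31.4 + (27.4) = -2.6 mm/day.

dPW/dt ≈ -2.6 mm/day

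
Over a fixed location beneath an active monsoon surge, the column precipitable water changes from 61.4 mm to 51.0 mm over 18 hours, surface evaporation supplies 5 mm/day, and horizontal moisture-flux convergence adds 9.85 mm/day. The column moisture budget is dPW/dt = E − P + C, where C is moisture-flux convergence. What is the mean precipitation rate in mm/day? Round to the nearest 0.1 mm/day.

dPW/dt = (51.0 − 61.4) mm / (18/24 day) = -13.867 mm/day.
P = E + C − dPW/dt = 5 + (9.85) − (-13.867) = 28.7 mm/day.

P ≈ 28.7 mm/day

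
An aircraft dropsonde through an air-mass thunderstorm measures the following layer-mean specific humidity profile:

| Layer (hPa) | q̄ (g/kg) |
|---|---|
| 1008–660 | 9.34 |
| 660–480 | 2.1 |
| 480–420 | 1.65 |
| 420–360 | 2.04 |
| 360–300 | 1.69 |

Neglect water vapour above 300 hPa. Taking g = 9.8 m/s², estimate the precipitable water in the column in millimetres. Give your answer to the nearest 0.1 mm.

Precipitable water is the column-integrated vapour mass per unit area: PW = (1/g) Σ q̄ Δp, with q in kg/kg and Δp in Pa (1 kg/m² of water = 1 mm).
Layer 1008–660 hPa: Δp = 348 hPa = 34800 Pa, q̄ = 0.00934 kg/kg → 0.00934 × 34800 / 9.8 = 33.17 mm
Layer 660–480 hPa: Δp = 180 hPa = 18000 Pa, q̄ = 0.0021 kg/kg → 0.0021 × 18000 / 9.8 = 3.86 mm
Layer 480–420 hPa: Δp = 60 hPa = 6000 Pa, q̄ = 0.00165 kg/kg → 0.00165 × 6000 / 9.8 = 1.01 mm
Layer 420–360 hPa: Δp = 60 hPa = 6000 Pa, q̄ = 0.00204 kg/kg → 0.00204 × 6000 / 9.8 = 1.25 mm
Layer 360–300 hPa: Δp = 60 hPa = 6000 Pa, q̄ = 0.00169 kg/kg → 0.00169 × 6000 / 9.8 = 1.03 mm
PW = 33.17 + 3.86 + 1.01 + 1.25 + 1.03 = 40.32 ≈ 40.3 mm.

PW ≈ 40.3 mm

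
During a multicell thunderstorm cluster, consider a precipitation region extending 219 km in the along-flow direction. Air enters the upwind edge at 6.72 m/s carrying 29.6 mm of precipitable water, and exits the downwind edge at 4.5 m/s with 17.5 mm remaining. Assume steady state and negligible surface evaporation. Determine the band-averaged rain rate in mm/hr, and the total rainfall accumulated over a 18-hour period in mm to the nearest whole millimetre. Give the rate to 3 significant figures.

R ≈ 1.98 mm/hr; total ≈ 36 mm

Column moisture flux per unit crosswind length is F = V × PW.
Inflow: F_in = 6.72 × 29.6 = 198.912 mm·m/s
Outflow: F_out = 4.5 × 17.5 = 78.75 mm·m/s
Steady-state rate R = (F_in − F_out)/L = (198.912 − 78.75) / 219000 m = 5.487e-04 mm/s.
R = 5.487e-04 × 3600 = 1.98 mm/hr.
Over 18 h: total = 1.98 × 18 = 35.64 ≈ 36 mm.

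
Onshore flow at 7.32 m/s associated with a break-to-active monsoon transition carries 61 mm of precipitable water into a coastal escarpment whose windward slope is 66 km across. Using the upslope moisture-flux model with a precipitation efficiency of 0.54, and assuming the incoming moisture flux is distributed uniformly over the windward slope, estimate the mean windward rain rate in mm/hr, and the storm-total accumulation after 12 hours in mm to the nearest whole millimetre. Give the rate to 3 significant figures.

Incoming column moisture flux per unit ridge length: F = V × PW = 7.32 × 61 = 446.52 mm·m/s.
Spread over the 66 km slope with efficiency ε = 0.54: R = ε·F/W = 0.54 × 446.52 / 66000 m = 3.653e-03 mm/s.
R = 3.653e-03 × 3600 = 13.2 mm/hr.
Over 12 h: total = 13.2 × 12 = 158.4 ≈ 158 mm.

R ≈ 13.2 mm/hr; total ≈ 158 mm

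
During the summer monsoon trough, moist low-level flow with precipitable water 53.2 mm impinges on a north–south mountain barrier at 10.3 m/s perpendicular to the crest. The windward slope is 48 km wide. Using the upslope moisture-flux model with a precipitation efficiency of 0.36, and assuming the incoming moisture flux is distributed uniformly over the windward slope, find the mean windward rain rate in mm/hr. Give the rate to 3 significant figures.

Incoming column moisture flux per unit ridge length: F = V × PW = 10.3 × 53.2 = 547.96 mm·m/s.
Spread over the 48 km slope with efficiency ε = 0.36: R = ε·F/W = 0.36 × 547.96 / 48000 m = 4.110e-03 mm/s.
R = 4.110e-03 × 3600 = 14.8 mm/hr.

R ≈ 14.8 mm/hr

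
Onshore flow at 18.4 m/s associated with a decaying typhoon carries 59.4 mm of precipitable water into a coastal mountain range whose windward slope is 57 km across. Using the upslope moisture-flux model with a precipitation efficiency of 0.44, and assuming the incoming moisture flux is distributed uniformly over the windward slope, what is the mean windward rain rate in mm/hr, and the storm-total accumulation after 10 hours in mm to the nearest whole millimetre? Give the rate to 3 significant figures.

R ≈ 30.4 mm/hr; total ≈ 304 mm

Incoming column moisture flux per unit ridge length: F = V × PW = 18.4 × 59.4 = 1092.96 mm·m/s.
Spread over the 57 km slope with efficiency ε = 0.44: R = ε·F/W = 0.44 × 1092.96 / 57000 m = 8.437e-03 mm/s.
R = 8.437e-03 × 3600 = 30.4 mm/hr.
Over 10 h: total = 30.4 × 10 = 304 mm.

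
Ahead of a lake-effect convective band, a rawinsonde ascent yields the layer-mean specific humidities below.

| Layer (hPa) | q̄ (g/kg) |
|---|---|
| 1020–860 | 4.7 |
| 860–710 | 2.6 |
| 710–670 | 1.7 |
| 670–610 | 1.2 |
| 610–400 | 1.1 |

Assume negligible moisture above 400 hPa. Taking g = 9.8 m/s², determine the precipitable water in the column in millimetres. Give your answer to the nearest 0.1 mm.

PW ≈ 15.4 mm

Precipitable water is the column-integrated vapour mass per unit area: PW = (1/g) Σ q̄ Δp, with q in kg/kg and Δp in Pa (1 kg/m² of water = 1 mm).
Layer 1020–860 hPa: Δp = 160 hPa = 16000 Pa, q̄ = 0.0047 kg/kg → 0.0047 × 16000 / 9.8 = 7.67 mm
Layer 860–710 hPa: Δp = 150 hPa = 15000 Pa, q̄ = 0.0026 kg/kg → 0.0026 × 15000 / 9.8 = 3.98 mm
Layer 710–670 hPa: Δp = 40 hPa = 4000 Pa, q̄ = 0.0017 kg/kg → 0.0017 × 4000 / 9.8 = 0.69 mm
Layer 670–610 hPa: Δp = 60 hPa = 6000 Pa, q̄ = 0.0012 kg/kg → 0.0012 × 6000 / 9.8 = 0.73 mm
Layer 610–400 hPa: Δp = 210 hPa = 21000 Pa, q̄ = 0.0011 kg/kg → 0.0011 × 21000 / 9.8 = 2.36 mm
PW = 7.67 + 3.98 + 0.69 + 0.73 + 2.36 = 15.43 ≈ 15.4 mm.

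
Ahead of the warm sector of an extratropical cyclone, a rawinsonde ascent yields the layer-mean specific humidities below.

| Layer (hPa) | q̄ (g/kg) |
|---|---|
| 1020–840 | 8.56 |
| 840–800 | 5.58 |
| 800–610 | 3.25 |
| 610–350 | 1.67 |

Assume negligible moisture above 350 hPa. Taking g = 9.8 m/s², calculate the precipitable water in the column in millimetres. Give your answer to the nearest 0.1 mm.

Precipitable water is the column-integrated vapour mass per unit area: PW = (1/g) Σ q̄ Δp, with q in kg/kg and Δp in Pa (1 kg/m² of water = 1 mm).
Layer 1020–840 hPa: Δp = 180 hPa = 18000 Pa, q̄ = 0.00856 kg/kg → 0.00856 × 18000 / 9.8 = 15.72 mm
Layer 840–800 hPa: Δp = 40 hPa = 4000 Pa, q̄ = 0.00558 kg/kg → 0.00558 × 4000 / 9.8 = 2.28 mm
Layer 800–610 hPa: Δp = 190 hPa = 19000 Pa, q̄ = 0.00325 kg/kg → 0.00325 × 19000 / 9.8 = 6.30 mm
Layer 610–350 hPa: Δp = 260 hPa = 26000 Pa, q̄ = 0.00167 kg/kg → 0.00167 × 26000 / 9.8 = 4.43 mm
PW = 15.72 + 2.28 + 6.30 + 4.43 = 28.73 ≈ 28.7 mm.

PW ≈ 28.7 mm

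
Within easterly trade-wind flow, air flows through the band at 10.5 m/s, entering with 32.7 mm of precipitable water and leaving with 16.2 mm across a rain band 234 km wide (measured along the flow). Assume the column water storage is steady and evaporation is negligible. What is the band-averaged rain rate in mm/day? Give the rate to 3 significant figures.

R ≈ 64.0 mm/day

Column moisture flux per unit crosswind length is F = V × PW.
Inflow: F_in = 10.5 × 32.7 = 343.35 mm·m/s
Outflow: F_out = 10.5 × 16.2 = 170.1 mm·m/s
Steady-state rate R = (F_in − F_out)/L = (343.35 − 170.1) / 234000 m = 7.404e-04 mm/s.
R = 7.404e-04 × 3600 × 24 = 64.0 mm/day.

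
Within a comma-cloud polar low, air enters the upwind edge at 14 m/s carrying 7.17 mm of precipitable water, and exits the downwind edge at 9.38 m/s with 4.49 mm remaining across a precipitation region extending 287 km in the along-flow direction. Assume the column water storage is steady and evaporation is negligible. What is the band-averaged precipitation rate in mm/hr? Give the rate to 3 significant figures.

Column moisture flux per unit crosswind length is F = V × PW.
Inflow: F_in = 14 × 7.17 = 100.38 mm·m/s
Outflow: F_out = 9.38 × 4.49 = 42.1162 mm·m/s
Steady-state rate R = (F_in − F_out)/L = (100.38 − 42.1162) / 287000 m = 2.030e-04 mm/s.
R = 2.030e-04 × 3600 = 0.731 mm/hr.

R ≈ 0.731 mm/hr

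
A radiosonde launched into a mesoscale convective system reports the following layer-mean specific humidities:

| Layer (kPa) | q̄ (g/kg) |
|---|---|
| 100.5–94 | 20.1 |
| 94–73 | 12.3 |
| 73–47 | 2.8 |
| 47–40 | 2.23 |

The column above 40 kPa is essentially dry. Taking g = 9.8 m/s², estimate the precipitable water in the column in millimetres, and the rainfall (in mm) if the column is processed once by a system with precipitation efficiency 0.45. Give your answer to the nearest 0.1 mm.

Precipitable water is the column-integrated vapour mass per unit area: PW = (1/g) Σ q̄ Δp, with q in kg/kg and Δp in Pa (1 kg/m² of water = 1 mm).
Layer 100.5–94 kPa: Δp = 65 hPa = 6500 Pa, q̄ = 0.0201 kg/kg → 0.0201 × 6500 / 9.8 = 13.33 mm
Layer 94–73 kPa: Δp = 210 hPa = 21000 Pa, q̄ = 0.0123 kg/kg → 0.0123 × 21000 / 9.8 = 26.36 mm
Layer 73–47 kPa: Δp = 260 hPa = 26000 Pa, q̄ = 0.0028 kg/kg → 0.0028 × 26000 / 9.8 = 7.43 mm
Layer 47–40 kPa: Δp = 70 hPa = 7000 Pa, q̄ = 0.00223 kg/kg → 0.00223 × 7000 / 9.8 = 1.59 mm
PW = 13.33 + 26.36 + 7.43 + 1.59 = 48.71 ≈ 48.7 mm.
Rainfall = ε × PW = 0.45 × 48.7 = 21.9 mm.

PW ≈ 48.7 mm; rainfall ≈ 21.9 mm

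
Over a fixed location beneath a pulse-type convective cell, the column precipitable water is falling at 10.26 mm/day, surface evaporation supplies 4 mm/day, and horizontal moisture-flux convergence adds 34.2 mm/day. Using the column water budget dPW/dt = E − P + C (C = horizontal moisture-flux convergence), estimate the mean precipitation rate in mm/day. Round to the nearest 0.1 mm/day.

dPW/dt = -10.26 mm/day.
P = E + C − dPW/dt = 4 + (34.2) − (-10.26) = 48.5 mm/day.

P ≈ 48.5 mm/day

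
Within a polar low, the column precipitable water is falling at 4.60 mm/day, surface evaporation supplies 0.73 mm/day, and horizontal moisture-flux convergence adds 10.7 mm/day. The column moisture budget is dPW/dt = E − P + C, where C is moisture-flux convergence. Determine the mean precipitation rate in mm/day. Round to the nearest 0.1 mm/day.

dPW/dt = -4.60 mm/day.
P = E + C − dPW/dt = 0.73 + (10.7) − (-4.60) = 16.0 mm/day.

P ≈ 16.0 mm/day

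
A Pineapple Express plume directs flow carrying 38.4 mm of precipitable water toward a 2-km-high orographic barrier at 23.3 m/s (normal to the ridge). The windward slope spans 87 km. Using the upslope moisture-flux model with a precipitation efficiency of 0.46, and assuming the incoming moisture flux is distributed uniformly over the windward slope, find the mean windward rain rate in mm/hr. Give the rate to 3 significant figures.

Incoming column moisture flux per unit ridge length: F = V × PW = 23.3 × 38.4 = 894.72 mm·m/s.
Spread over the 87 km slope with efficiency ε = 0.46: R = ε·F/W = 0.46 × 894.72 / 87000 m = 4.731e-03 mm/s.
R = 4.731e-03 × 3600 = 17.0 mm/hr.

R ≈ 17.0 mm/hr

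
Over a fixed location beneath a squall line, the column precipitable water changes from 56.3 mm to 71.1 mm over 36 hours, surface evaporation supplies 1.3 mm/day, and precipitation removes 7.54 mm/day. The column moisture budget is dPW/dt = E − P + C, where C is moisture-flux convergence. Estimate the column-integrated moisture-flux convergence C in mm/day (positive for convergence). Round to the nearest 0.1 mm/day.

dPW/dt = (71.1 − 56.3) mm / (36/24 day) = +9.867 mm/day.
C = dPW/dt − E + P = (+9.867) − 1.3 + 7.54 = 16.1 mm/day.

C ≈ 16.1 mm/day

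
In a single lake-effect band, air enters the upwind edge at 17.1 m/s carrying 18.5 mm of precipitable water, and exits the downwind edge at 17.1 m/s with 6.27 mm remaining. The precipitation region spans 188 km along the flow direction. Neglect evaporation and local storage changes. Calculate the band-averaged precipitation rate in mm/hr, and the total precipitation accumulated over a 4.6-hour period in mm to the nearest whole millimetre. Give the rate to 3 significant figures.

Column moisture flux per unit crosswind length is F = V × PW.
Inflow: F_in = 17.1 × 18.5 = 316.35 mm·m/s
Outflow: F_out = 17.1 × 6.27 = 107.217 mm·m/s
Steady-state rate R = (F_in − F_out)/L = (316.35 − 107.217) / 188000 m = 1.112e-03 mm/s.
R = 1.112e-03 × 3600 = 4.00 mm/hr.
Over 4.6 h: total = 4.00 × 4.6 = 18.4 ≈ 18 mm.

R ≈ 4.00 mm/hr; total ≈ 18 mm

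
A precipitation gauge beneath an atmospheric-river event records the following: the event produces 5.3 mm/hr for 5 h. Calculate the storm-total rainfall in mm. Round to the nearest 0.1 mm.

total ≈ 26.5 mm

Total = Σ Rᵢ Δtᵢ = 5.3 × 5
      = 26.5 = 26.5 mm.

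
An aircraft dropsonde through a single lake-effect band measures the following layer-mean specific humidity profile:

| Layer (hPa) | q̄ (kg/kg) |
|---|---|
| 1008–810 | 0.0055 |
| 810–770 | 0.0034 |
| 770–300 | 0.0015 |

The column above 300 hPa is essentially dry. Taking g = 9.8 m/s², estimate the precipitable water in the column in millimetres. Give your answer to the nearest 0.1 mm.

PW ≈ 19.7 mm

Precipitable water is the column-integrated vapour mass per unit area: PW = (1/g) Σ q̄ Δp, with q in kg/kg and Δp in Pa (1 kg/m² of water = 1 mm).
Layer 1008–810 hPa: Δp = 198 hPa = 19800 Pa, q̄ = 0.0055 kg/kg → 0.0055 × 19800 / 9.8 = 11.11 mm
Layer 810–770 hPa: Δp = 40 hPa = 4000 Pa, q̄ = 0.0034 kg/kg → 0.0034 × 4000 / 9.8 = 1.39 mm
Layer 770–300 hPa: Δp = 470 hPa = 47000 Pa, q̄ = 0.0015 kg/kg → 0.0015 × 47000 / 9.8 = 7.19 mm
PW = 11.11 + 1.39 + 7.19 = 19.69 ≈ 19.7 mm.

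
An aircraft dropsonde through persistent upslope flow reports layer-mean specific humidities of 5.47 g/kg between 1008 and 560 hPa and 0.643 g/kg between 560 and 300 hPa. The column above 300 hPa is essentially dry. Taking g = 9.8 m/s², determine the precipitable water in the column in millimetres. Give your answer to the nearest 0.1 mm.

PW ≈ 26.7 mm

Precipitable water is the column-integrated vapour mass per unit area: PW = (1/g) Σ q̄ Δp, with q in kg/kg and Δp in Pa (1 kg/m² of water = 1 mm).
Layer 1008–560 hPa: Δp = 448 hPa = 44800 Pa, q̄ = 0.00547 kg/kg → 0.00547 × 44800 / 9.8 = 25.01 mm
Layer 560–300 hPa: Δp = 260 hPa = 26000 Pa, q̄ = 0.000643 kg/kg → 0.000643 × 26000 / 9.8 = 1.71 mm
PW = 25.01 + 1.71 = 26.72 ≈ 26.7 mm.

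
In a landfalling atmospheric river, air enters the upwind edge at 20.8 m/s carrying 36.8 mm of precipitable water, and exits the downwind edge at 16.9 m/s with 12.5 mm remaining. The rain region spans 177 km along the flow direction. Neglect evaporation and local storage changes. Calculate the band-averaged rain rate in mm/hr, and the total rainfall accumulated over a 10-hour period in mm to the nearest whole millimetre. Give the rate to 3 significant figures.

R ≈ 11.3 mm/hr; total ≈ 113 mm

Column moisture flux per unit crosswind length is F = V × PW.
Inflow: F_in = 20.8 × 36.8 = 765.44 mm·m/s
Outflow: F_out = 16.9 × 12.5 = 211.25 mm·m/s
Steady-state rate R = (F_in − F_out)/L = (765.44 − 211.25) / 177000 m = 3.131e-03 mm/s.
R = 3.131e-03 × 3600 = 11.3 mm/hr.
Over 10 h: total = 11.3 × 10 = 113 mm.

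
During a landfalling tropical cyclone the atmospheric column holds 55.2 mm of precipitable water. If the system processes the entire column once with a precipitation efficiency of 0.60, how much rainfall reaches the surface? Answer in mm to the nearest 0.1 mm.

Rainfall = ε × PW = 0.60 × 55.2 = 33.1 mm.

rainfall ≈ 33.1 mm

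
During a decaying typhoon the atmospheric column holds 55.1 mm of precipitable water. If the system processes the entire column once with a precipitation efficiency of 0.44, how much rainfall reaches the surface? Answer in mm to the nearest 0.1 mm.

Rainfall = ε × PW = 0.44 × 55.1 = 24.2 mm.

rainfall ≈ 24.2 mm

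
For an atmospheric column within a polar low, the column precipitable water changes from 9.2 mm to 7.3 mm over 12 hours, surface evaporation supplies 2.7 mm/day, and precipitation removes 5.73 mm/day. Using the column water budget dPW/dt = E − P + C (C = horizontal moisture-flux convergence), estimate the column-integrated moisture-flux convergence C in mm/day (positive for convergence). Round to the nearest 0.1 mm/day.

C ≈ -0.8 mm/day

dPW/dt = (7.3 − 9.2) mm / (12/24 day) = -3.800 mm/day.
C = dPW/dt − E + P = (-3.800) − 2.7 + 5.73 = -0.8 mm/day.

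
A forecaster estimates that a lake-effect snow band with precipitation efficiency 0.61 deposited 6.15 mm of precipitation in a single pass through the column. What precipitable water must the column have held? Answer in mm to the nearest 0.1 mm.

PW = precipitation / ε = 6.15 / 0.61 = 10.1 mm.

PW ≈ 10.1 mm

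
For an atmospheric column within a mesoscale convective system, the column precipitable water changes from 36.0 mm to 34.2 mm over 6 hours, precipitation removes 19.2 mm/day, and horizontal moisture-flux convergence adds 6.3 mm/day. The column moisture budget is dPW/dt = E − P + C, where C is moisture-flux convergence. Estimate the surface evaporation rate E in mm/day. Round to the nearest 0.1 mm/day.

dPW/dt = (34.2 − 36.0) mm / (6/24 day) = -7.200 mm/day.
E = dPW/dt + P − C = (-7.200) + 19.2 − (6.3) = 5.7 mm/day.

E ≈ 5.7 mm/day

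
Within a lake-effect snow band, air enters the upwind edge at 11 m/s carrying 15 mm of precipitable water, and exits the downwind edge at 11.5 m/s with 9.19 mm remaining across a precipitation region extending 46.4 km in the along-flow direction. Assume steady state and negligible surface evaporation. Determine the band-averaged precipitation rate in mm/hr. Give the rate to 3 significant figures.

R ≈ 4.60 mm/hr

Column moisture flux per unit crosswind length is F = V × PW.
Inflow: F_in = 11 × 15 = 165 mm·m/s
Outflow: F_out = 11.5 × 9.19 = 105.685 mm·m/s
Steady-state rate R = (F_in − F_out)/L = (165 − 105.685) / 46400 m = 1.278e-03 mm/s.
R = 1.278e-03 × 3600 = 4.60 mm/hr.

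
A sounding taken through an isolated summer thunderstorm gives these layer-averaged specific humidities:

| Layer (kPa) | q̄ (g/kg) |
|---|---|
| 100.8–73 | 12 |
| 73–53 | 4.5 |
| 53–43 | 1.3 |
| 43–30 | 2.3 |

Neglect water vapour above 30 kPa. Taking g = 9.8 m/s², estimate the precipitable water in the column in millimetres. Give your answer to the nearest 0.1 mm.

PW ≈ 47.6 mm

Precipitable water is the column-integrated vapour mass per unit area: PW = (1/g) Σ q̄ Δp, with q in kg/kg and Δp in Pa (1 kg/m² of water = 1 mm).
Layer 100.8–73 kPa: Δp = 278 hPa = 27800 Pa, q̄ = 0.012 kg/kg → 0.012 × 27800 / 9.8 = 34.04 mm
Layer 73–53 kPa: Δp = 200 hPa = 20000 Pa, q̄ = 0.0045 kg/kg → 0.0045 × 20000 / 9.8 = 9.18 mm
Layer 53–43 kPa: Δp = 100 hPa = 10000 Pa, q̄ = 0.0013 kg/kg → 0.0013 × 10000 / 9.8 = 1.33 mm
Layer 43–30 kPa: Δp = 130 hPa = 13000 Pa, q̄ = 0.0023 kg/kg → 0.0023 × 13000 / 9.8 = 3.05 mm
PW = 34.04 + 9.18 + 1.33 + 3.05 = 47.60 ≈ 47.6 mm.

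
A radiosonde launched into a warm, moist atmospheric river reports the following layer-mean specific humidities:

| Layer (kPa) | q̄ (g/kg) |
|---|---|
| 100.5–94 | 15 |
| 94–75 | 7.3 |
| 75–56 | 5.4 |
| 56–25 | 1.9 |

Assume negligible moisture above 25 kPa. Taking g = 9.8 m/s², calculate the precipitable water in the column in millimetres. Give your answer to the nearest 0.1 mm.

Precipitable water is the column-integrated vapour mass per unit area: PW = (1/g) Σ q̄ Δp, with q in kg/kg and Δp in Pa (1 kg/m² of water = 1 mm).
Layer 100.5–94 kPa: Δp = 65 hPa = 6500 Pa, q̄ = 0.015 kg/kg → 0.015 × 6500 / 9.8 = 9.95 mm
Layer 94–75 kPa: Δp = 190 hPa = 19000 Pa, q̄ = 0.0073 kg/kg → 0.0073 × 19000 / 9.8 = 14.15 mm
Layer 75–56 kPa: Δp = 190 hPa = 19000 Pa, q̄ = 0.0054 kg/kg → 0.0054 × 19000 / 9.8 = 10.47 mm
Layer 56–25 kPa: Δp = 310 hPa = 31000 Pa, q̄ = 0.0019 kg/kg → 0.0019 × 31000 / 9.8 = 6.01 mm
PW = 9.95 + 14.15 + 10.47 + 6.01 = 40.58 ≈ 40.6 mm.

PW ≈ 40.6 mm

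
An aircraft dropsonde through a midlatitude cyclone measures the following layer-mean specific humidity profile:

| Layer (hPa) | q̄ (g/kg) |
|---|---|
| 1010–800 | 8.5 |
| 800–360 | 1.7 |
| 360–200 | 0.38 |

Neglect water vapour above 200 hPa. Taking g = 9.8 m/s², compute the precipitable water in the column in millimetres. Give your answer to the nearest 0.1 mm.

PW ≈ 26.5 mm

Precipitable water is the column-integrated vapour mass per unit area: PW = (1/g) Σ q̄ Δp, with q in kg/kg and Δp in Pa (1 kg/m² of water = 1 mm).
Layer 1010–800 hPa: Δp = 210 hPa = 21000 Pa, q̄ = 0.0085 kg/kg → 0.0085 × 21000 / 9.8 = 18.21 mm
Layer 800–360 hPa: Δp = 440 hPa = 44000 Pa, q̄ = 0.0017 kg/kg → 0.0017 × 44000 / 9.8 = 7.63 mm
Layer 360–200 hPa: Δp = 160 hPa = 16000 Pa, q̄ = 0.00038 kg/kg → 0.00038 × 16000 / 9.8 = 0.62 mm
PW = 18.21 + 7.63 + 0.62 = 26.46 ≈ 26.5 mm.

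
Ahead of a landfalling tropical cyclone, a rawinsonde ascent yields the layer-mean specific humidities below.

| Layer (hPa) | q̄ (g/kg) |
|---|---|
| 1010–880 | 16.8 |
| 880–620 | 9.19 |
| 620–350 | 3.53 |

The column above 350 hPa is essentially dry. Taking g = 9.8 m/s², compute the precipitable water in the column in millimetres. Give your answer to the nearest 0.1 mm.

PW ≈ 56.4 mm

Precipitable water is the column-integrated vapour mass per unit area: PW = (1/g) Σ q̄ Δp, with q in kg/kg and Δp in Pa (1 kg/m² of water = 1 mm).
Layer 1010–880 hPa: Δp = 130 hPa = 13000 Pa, q̄ = 0.0168 kg/kg → 0.0168 × 13000 / 9.8 = 22.29 mm
Layer 880–620 hPa: Δp = 260 hPa = 26000 Pa, q̄ = 0.00919 kg/kg → 0.00919 × 26000 / 9.8 = 24.38 mm
Layer 620–350 hPa: Δp = 270 hPa = 27000 Pa, q̄ = 0.00353 kg/kg → 0.00353 × 27000 / 9.8 = 9.73 mm
PW = 22.29 + 24.38 + 9.73 = 56.40 ≈ 56.4 mm.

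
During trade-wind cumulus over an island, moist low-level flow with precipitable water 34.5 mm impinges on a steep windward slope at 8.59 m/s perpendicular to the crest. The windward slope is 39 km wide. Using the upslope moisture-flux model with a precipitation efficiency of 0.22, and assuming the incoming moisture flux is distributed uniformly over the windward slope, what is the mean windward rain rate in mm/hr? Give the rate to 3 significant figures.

Incoming column moisture flux per unit ridge length: F = V × PW = 8.59 × 34.5 = 296.355 mm·m/s.
Spread over the 39 km slope with efficiency ε = 0.22: R = ε·F/W = 0.22 × 296.355 / 39000 m = 1.672e-03 mm/s.
R = 1.672e-03 × 3600 = 6.02 mm/hr.

R ≈ 6.02 mm/hr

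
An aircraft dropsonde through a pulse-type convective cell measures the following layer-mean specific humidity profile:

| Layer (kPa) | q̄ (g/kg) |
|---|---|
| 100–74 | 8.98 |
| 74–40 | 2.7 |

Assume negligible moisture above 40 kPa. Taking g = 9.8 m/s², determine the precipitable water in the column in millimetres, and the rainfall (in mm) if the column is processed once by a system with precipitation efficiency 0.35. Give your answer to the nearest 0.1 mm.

Precipitable water is the column-integrated vapour mass per unit area: PW = (1/g) Σ q̄ Δp, with q in kg/kg and Δp in Pa (1 kg/m² of water = 1 mm).
Layer 100–74 kPa: Δp = 260 hPa = 26000 Pa, q̄ = 0.00898 kg/kg → 0.00898 × 26000 / 9.8 = 23.82 mm
Layer 74–40 kPa: Δp = 340 hPa = 34000 Pa, q̄ = 0.0027 kg/kg → 0.0027 × 34000 / 9.8 = 9.37 mm
PW = 23.82 + 9.37 = 33.19 ≈ 33.2 mm.
Rainfall = ε × PW = 0.35 × 33.2 = 11.6 mm.

PW ≈ 33.2 mm; rainfall ≈ 11.6 mm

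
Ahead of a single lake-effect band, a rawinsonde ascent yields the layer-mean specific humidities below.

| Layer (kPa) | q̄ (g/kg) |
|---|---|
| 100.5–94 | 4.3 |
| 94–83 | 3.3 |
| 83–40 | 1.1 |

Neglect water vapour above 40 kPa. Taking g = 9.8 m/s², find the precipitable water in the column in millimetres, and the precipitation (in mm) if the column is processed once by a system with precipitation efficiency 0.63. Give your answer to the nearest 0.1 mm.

Precipitable water is the column-integrated vapour mass per unit area: PW = (1/g) Σ q̄ Δp, with q in kg/kg and Δp in Pa (1 kg/m² of water = 1 mm).
Layer 100.5–94 kPa: Δp = 65 hPa = 6500 Pa, q̄ = 0.0043 kg/kg → 0.0043 × 6500 / 9.8 = 2.85 mm
Layer 94–83 kPa: Δp = 110 hPa = 11000 Pa, q̄ = 0.0033 kg/kg → 0.0033 × 11000 / 9.8 = 3.70 mm
Layer 83–40 kPa: Δp = 430 hPa = 43000 Pa, q̄ = 0.0011 kg/kg → 0.0011 × 43000 / 9.8 = 4.83 mm
PW = 2.85 + 3.70 + 4.83 = 11.38 ≈ 11.4 mm.
Precipitation = ε × PW = 0.63 × 11.4 = 7.2 mm.

PW ≈ 11.4 mm; precipitation ≈ 7.2 mm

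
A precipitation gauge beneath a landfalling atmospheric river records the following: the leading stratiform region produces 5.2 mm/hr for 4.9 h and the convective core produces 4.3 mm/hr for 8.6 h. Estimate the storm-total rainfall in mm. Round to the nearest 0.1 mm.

Total = Σ Rᵢ Δtᵢ = 5.2 × 4.9 + 4.3 × 8.6
      = 25.48 + 36.98 = 62.5 mm.

total ≈ 62.5 mm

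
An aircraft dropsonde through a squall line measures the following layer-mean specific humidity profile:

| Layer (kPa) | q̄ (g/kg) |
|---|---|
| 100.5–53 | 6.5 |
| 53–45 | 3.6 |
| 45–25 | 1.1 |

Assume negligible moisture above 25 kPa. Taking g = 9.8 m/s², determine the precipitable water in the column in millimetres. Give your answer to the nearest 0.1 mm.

Precipitable water is the column-integrated vapour mass per unit area: PW = (1/g) Σ q̄ Δp, with q in kg/kg and Δp in Pa (1 kg/m² of water = 1 mm).
Layer 100.5–53 kPa: Δp = 475 hPa = 47500 Pa, q̄ = 0.0065 kg/kg → 0.0065 × 47500 / 9.8 = 31.51 mm
Layer 53–45 kPa: Δp = 80 hPa = 8000 Pa, q̄ = 0.0036 kg/kg → 0.0036 × 8000 / 9.8 = 2.94 mm
Layer 45–25 kPa: Δp = 200 hPa = 20000 Pa, q̄ = 0.0011 kg/kg → 0.0011 × 20000 / 9.8 = 2.24 mm
PW = 31.51 + 2.94 + 2.24 = 36.69 ≈ 36.7 mm.

PW ≈ 36.7 mm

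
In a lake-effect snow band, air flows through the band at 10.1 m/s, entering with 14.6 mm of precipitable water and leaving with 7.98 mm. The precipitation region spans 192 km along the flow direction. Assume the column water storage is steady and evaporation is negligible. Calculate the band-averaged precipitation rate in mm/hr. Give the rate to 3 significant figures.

Column moisture flux per unit crosswind length is F = V × PW.
Inflow: F_in = 10.1 × 14.6 = 147.46 mm·m/s
Outflow: F_out = 10.1 × 7.98 = 80.598 mm·m/s
Steady-state rate R = (F_in − F_out)/L = (147.46 − 80.598) / 192000 m = 3.482e-04 mm/s.
R = 3.482e-04 × 3600 = 1.25 mm/hr.

R ≈ 1.25 mm/hr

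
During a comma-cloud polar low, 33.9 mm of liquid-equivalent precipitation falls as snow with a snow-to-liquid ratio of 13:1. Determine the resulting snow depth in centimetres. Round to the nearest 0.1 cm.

Snow depth = liquid × ratio = 33.9 mm × 13 = 440.7 mm = 44.1 cm.

snow depth ≈ 44.1 cm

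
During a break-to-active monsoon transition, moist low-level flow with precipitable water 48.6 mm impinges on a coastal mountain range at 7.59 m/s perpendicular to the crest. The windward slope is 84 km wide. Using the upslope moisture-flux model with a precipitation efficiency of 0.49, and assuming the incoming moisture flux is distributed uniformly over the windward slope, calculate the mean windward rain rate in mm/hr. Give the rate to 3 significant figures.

Incoming column moisture flux per unit ridge length: F = V × PW = 7.59 × 48.6 = 368.874 mm·m/s.
Spread over the 84 km slope with efficiency ε = 0.49: R = ε·F/W = 0.49 × 368.874 / 84000 m = 2.152e-03 mm/s.
R = 2.152e-03 × 3600 = 7.75 mm/hr.

R ≈ 7.75 mm/hr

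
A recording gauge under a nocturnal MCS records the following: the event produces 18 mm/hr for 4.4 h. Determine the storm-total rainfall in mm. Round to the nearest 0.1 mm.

Total = Σ Rᵢ Δtᵢ = 18 × 4.4
      = 79.2 = 79.2 mm.

total ≈ 79.2 mm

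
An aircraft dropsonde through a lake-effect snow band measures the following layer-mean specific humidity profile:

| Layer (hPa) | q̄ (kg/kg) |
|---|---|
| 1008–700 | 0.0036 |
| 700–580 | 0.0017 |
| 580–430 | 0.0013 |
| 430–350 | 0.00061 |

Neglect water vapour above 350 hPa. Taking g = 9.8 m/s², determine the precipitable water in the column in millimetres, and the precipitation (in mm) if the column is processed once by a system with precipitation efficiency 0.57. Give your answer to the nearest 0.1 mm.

PW ≈ 15.9 mm; precipitation ≈ 9.1 mm

Precipitable water is the column-integrated vapour mass per unit area: PW = (1/g) Σ q̄ Δp, with q in kg/kg and Δp in Pa (1 kg/m² of water = 1 mm).
Layer 1008–700 hPa: Δp = 308 hPa = 30800 Pa, q̄ = 0.0036 kg/kg → 0.0036 × 30800 / 9.8 = 11.31 mm
Layer 700–580 hPa: Δp = 120 hPa = 12000 Pa, q̄ = 0.0017 kg/kg → 0.0017 × 12000 / 9.8 = 2.08 mm
Layer 580–430 hPa: Δp = 150 hPa = 15000 Pa, q̄ = 0.0013 kg/kg → 0.0013 × 15000 / 9.8 = 1.99 mm
Layer 430–350 hPa: Δp = 80 hPa = 8000 Pa, q̄ = 0.00061 kg/kg → 0.00061 × 8000 / 9.8 = 0.50 mm
PW = 11.31 + 2.08 + 1.99 + 0.50 = 15.88 ≈ 15.9 mm.
Precipitation = ε × PW = 0.57 × 15.9 = 9.1 mm.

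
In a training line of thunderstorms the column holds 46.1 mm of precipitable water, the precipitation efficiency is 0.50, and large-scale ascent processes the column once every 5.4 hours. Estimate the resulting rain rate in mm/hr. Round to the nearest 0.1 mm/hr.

Each overturning extracts ε × PW = 0.50 × 46.1 = 23.05 mm.
Rate = ε·PW / τ = 23.05 / 5.4 h = 4.3 mm/hr.

R ≈ 4.3 mm/hr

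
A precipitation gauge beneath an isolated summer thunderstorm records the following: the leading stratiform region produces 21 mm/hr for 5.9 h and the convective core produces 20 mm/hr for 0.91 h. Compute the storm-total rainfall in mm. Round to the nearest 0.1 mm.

total ≈ 142.1 mm

Total = Σ Rᵢ Δtᵢ = 21 × 5.9 + 20 × 0.91
      = 123.9 + 18.2 = 142.1 mm.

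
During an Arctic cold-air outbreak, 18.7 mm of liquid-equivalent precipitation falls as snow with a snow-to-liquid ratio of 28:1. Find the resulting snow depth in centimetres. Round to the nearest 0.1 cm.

snow depth ≈ 52.4 cm

Snow depth = liquid × ratio = 18.7 mm × 28 = 523.6 mm = 52.4 cm.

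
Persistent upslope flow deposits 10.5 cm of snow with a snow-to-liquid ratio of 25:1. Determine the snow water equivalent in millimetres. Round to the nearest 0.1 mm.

SWE ≈ 4.2 mm

SWE = snow depth / ratio = 10.5 cm / 25 = 0.420 cm = 4.2 mm.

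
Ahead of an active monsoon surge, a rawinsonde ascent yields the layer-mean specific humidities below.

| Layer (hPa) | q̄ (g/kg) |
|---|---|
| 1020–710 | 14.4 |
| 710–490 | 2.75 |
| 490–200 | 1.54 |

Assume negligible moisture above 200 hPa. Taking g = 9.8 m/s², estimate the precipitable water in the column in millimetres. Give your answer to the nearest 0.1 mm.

Precipitable water is the column-integrated vapour mass per unit area: PW = (1/g) Σ q̄ Δp, with q in kg/kg and Δp in Pa (1 kg/m² of water = 1 mm).
Layer 1020–710 hPa: Δp = 310 hPa = 31000 Pa, q̄ = 0.0144 kg/kg → 0.0144 × 31000 / 9.8 = 45.55 mm
Layer 710–490 hPa: Δp = 220 hPa = 22000 Pa, q̄ = 0.00275 kg/kg → 0.00275 × 22000 / 9.8 = 6.17 mm
Layer 490–200 hPa: Δp = 290 hPa = 29000 Pa, q̄ = 0.00154 kg/kg → 0.00154 × 29000 / 9.8 = 4.56 mm
PW = 45.55 + 6.17 + 4.56 = 56.28 ≈ 56.3 mm.

PW ≈ 56.3 mm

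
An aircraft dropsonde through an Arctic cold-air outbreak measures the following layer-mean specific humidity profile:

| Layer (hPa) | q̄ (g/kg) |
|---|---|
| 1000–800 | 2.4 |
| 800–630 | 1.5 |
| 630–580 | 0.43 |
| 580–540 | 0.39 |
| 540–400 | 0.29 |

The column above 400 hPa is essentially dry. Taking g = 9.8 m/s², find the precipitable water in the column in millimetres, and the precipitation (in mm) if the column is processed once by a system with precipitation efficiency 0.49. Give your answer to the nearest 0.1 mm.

Precipitable water is the column-integrated vapour mass per unit area: PW = (1/g) Σ q̄ Δp, with q in kg/kg and Δp in Pa (1 kg/m² of water = 1 mm).
Layer 1000–800 hPa: Δp = 200 hPa = 20000 Pa, q̄ = 0.0024 kg/kg → 0.0024 × 20000 / 9.8 = 4.90 mm
Layer 800–630 hPa: Δp = 170 hPa = 17000 Pa, q̄ = 0.0015 kg/kg → 0.0015 × 17000 / 9.8 = 2.60 mm
Layer 630–580 hPa: Δp = 50 hPa = 5000 Pa, q̄ = 0.00043 kg/kg → 0.00043 × 5000 / 9.8 = 0.22 mm
Layer 580–540 hPa: Δp = 40 hPa = 4000 Pa, q̄ = 0.00039 kg/kg → 0.00039 × 4000 / 9.8 = 0.16 mm
Layer 540–400 hPa: Δp = 140 hPa = 14000 Pa, q̄ = 0.00029 kg/kg → 0.00029 × 14000 / 9.8 = 0.41 mm
PW = 4.90 + 2.60 + 0.22 + 0.16 + 0.41 = 8.29 ≈ 8.3 mm.
Precipitation = ε × PW = 0.49 × 8.3 = 4.1 mm.

PW ≈ 8.3 mm; precipitation ≈ 4.1 mm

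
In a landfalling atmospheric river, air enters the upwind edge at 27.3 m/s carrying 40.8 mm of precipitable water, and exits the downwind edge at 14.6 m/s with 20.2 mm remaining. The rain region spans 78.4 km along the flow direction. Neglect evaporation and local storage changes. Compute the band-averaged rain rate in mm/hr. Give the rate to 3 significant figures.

R ≈ 37.6 mm/hr

Column moisture flux per unit crosswind length is F = V × PW.
Inflow: F_in = 27.3 × 40.8 = 1113.84 mm·m/s
Outflow: F_out = 14.6 × 20.2 = 294.92 mm·m/s
Steady-state rate R = (F_in − F_out)/L = (1113.84 − 294.92) / 78400 m = 1.045e-02 mm/s.
R = 1.045e-02 × 3600 = 37.6 mm/hr.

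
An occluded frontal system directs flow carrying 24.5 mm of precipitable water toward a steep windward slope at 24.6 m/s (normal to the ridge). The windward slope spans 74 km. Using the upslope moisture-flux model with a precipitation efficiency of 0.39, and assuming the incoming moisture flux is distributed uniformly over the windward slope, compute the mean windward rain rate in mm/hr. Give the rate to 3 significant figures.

R ≈ 11.4 mm/hr

Incoming column moisture flux per unit ridge length: F = V × PW = 24.6 × 24.5 = 602.7 mm·m/s.
Spread over the 74 km slope with efficiency ε = 0.39: R = ε·F/W = 0.39 × 602.7 / 74000 m = 3.176e-03 mm/s.
R = 3.176e-03 × 3600 = 11.4 mm/hr.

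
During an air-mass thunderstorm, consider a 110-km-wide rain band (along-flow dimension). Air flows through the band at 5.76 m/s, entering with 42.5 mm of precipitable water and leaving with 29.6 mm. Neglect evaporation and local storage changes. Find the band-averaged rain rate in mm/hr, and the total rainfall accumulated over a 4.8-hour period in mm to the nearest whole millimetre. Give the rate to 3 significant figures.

R ≈ 2.43 mm/hr; total ≈ 12 mm

Column moisture flux per unit crosswind length is F = V × PW.
Inflow: F_in = 5.76 × 42.5 = 244.8 mm·m/s
Outflow: F_out = 5.76 × 29.6 = 170.496 mm·m/s
Steady-state rate R = (F_in − F_out)/L = (244.8 − 170.496) / 110000 m = 6.755e-04 mm/s.
R = 6.755e-04 × 3600 = 2.43 mm/hr.
Over 4.8 h: total = 2.43 × 4.8 = 11.664 ≈ 12 mm.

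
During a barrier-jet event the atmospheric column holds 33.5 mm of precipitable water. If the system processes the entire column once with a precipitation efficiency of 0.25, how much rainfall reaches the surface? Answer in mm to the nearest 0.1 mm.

rainfall ≈ 8.4 mm

Rainfall = ε × PW = 0.25 × 33.5 = 8.4 mm.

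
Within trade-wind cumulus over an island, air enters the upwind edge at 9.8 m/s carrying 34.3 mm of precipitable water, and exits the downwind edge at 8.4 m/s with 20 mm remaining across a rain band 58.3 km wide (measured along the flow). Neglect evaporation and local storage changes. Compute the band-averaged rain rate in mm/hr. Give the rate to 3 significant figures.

R ≈ 10.4 mm/hr

Column moisture flux per unit crosswind length is F = V × PW.
Inflow: F_in = 9.8 × 34.3 = 336.14 mm·m/s
Outflow: F_out = 8.4 × 20 = 168 mm·m/s
Steady-state rate R = (F_in − F_out)/L = (336.14 − 168) / 58300 m = 2.884e-03 mm/s.
R = 2.884e-03 × 3600 = 10.4 mm/hr.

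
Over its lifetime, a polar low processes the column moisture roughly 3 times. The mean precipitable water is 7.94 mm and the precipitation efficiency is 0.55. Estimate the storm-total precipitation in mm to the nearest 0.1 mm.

Each cycle deposits ε × PW = 0.55 × 7.94 = 4.367 mm.
Over 3 cycles: 3 × 4.367 = 13.1 mm.

precipitation ≈ 13.1 mm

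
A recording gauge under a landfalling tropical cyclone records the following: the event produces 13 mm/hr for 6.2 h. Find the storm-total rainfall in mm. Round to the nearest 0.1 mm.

Total = Σ Rᵢ Δtᵢ = 13 × 6.2
      = 80.6 = 80.6 mm.

total ≈ 80.6 mm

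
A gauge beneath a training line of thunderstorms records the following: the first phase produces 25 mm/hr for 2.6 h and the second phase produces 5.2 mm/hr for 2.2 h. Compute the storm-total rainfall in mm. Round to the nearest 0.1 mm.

total ≈ 76.4 mm

Total = Σ Rᵢ Δtᵢ = 25 × 2.6 + 5.2 × 2.2
      = 65 + 11.44 = 76.4 mm.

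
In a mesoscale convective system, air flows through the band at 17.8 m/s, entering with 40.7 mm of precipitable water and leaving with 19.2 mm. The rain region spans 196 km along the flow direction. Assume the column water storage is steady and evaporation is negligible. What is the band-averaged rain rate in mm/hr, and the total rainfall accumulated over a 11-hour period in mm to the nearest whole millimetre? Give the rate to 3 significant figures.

R ≈ 7.03 mm/hr; total ≈ 77 mm

Column moisture flux per unit crosswind length is F = V × PW.
Inflow: F_in = 17.8 × 40.7 = 724.46 mm·m/s
Outflow: F_out = 17.8 × 19.2 = 341.76 mm·m/s
Steady-state rate R = (F_in − F_out)/L = (724.46 − 341.76) / 196000 m = 1.953e-03 mm/s.
R = 1.953e-03 × 3600 = 7.03 mm/hr.
Over 11 h: total = 7.03 × 11 = 77.33 ≈ 77 mm.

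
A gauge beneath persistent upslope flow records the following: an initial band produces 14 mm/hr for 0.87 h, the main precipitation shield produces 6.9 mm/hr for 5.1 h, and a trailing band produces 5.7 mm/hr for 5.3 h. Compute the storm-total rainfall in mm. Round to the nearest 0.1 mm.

Total = Σ Rᵢ Δtᵢ = 14 × 0.87 + 6.9 × 5.1 + 5.7 × 5.3
      = 12.18 + 35.19 + 30.21 = 77.6 mm.

total ≈ 77.6 mm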